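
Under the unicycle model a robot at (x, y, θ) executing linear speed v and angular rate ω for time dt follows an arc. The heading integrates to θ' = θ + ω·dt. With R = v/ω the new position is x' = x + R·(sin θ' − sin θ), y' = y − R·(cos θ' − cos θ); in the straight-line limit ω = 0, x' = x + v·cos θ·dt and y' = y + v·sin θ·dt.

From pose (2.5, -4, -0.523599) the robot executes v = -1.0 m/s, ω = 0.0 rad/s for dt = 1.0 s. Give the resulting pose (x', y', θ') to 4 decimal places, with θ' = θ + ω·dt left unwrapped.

θ' = -0.5236 + 0.0·1.0 = -0.5236
ω = 0 → straight: x' = 2.5 + -1.0·cos(-0.5236)·1.0 = 1.6340
y' = -4 + -1.0·sin(-0.5236)·1.0 = -3.5000

(1.6340, -3.5000, -0.5236)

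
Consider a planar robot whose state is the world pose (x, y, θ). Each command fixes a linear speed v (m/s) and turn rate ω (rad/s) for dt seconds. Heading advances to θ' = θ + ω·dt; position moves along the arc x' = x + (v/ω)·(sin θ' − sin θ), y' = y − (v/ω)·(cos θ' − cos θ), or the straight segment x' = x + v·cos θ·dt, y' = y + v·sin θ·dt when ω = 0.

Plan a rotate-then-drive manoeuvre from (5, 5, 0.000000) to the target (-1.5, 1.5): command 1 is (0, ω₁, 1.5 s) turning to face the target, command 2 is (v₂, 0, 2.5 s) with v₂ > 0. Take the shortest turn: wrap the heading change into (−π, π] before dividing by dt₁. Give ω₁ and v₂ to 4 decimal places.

heading to target = atan2(1.5−5, -1.5−5) = -2.6477
Δθ = wrap(-2.6477 − 0.0000) = -2.6477; ω₁ = Δθ/dt₁ = -1.7651
distance = √((-1.5−5)² + (1.5−5)²) = 7.3824; v₂ = distance/dt₂ = 2.9530

ω₁ = -1.7651, v₂ = 2.9530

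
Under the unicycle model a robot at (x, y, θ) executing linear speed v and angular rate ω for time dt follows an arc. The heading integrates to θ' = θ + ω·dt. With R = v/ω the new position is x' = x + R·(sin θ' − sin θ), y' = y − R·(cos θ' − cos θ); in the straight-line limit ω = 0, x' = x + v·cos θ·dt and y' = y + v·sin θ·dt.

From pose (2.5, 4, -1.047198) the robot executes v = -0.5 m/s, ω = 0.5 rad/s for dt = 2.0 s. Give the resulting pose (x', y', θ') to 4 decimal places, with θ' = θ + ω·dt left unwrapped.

(1.6812, 4.4989, -0.0472)

θ' = -1.0472 + 0.5·2.0 = -0.0472
R = v/ω = -0.5/0.5 = -1.0000
x' = 2.5 + -1.0000·(sin -0.0472 − sin -1.0472) = 1.6812
y' = 4 − -1.0000·(cos -0.0472 − cos -1.0472) = 4.4989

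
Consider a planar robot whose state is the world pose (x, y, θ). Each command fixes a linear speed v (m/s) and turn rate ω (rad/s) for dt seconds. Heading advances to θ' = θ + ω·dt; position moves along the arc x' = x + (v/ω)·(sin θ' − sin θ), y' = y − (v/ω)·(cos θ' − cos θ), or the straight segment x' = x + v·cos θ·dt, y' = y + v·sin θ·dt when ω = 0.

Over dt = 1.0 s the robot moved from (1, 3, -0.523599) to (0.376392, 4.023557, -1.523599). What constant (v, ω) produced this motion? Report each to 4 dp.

Δθ = -1.523599 − -0.523599 = -1.000000
ω = Δθ/dt = -1.000000/1.0 = -1.0000
R = −Δy/(cos θ' − cos θ) = 1.2500
v = R·ω = 1.2500·-1.0000 = -1.2500

v = -1.2500, ω = -1.0000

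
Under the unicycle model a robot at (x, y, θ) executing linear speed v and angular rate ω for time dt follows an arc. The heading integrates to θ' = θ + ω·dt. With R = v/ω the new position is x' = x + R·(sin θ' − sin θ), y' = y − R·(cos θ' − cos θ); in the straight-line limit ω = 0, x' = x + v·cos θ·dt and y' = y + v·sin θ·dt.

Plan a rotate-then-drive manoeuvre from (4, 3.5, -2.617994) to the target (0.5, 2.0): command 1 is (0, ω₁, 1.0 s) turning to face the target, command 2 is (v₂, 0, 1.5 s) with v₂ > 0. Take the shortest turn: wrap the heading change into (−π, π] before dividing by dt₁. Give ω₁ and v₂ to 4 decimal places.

ω₁ = -0.1187, v₂ = 2.5386

heading to target = atan2(2−3.5, 0.5−4) = -2.7367
Δθ = wrap(-2.7367 − -2.6180) = -0.1187; ω₁ = Δθ/dt₁ = -0.1187
distance = √((0.5−4)² + (2−3.5)²) = 3.8079; v₂ = distance/dt₂ = 2.5386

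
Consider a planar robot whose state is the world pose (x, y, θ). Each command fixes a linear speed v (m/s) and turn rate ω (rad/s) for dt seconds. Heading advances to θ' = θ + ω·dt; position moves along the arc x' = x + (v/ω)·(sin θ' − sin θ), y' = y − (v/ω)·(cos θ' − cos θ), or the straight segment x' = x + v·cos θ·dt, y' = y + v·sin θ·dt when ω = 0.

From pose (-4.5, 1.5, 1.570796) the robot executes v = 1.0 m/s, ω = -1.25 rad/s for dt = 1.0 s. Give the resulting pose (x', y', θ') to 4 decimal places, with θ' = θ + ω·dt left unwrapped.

θ' = 1.5708 + -1.25·1.0 = 0.3208
R = v/ω = 1.0/-1.25 = -0.8000
x' = -4.5 + -0.8000·(sin 0.3208 − sin 1.5708) = -3.9523
y' = 1.5 − -0.8000·(cos 0.3208 − cos 1.5708) = 2.2592

(-3.9523, 2.2592, 0.3208)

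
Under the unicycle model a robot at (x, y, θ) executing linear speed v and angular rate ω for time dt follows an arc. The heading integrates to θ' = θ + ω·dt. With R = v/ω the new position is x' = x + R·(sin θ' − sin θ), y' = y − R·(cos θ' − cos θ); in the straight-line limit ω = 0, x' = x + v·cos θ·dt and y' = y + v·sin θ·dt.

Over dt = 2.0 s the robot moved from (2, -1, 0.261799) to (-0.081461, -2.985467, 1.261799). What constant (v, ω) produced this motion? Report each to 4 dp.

v = -1.5000, ω = 0.5000

Δθ = 1.261799 − 0.261799 = 1.000000
ω = Δθ/dt = 1.000000/2.0 = 0.5000
R = Δx/(sin θ' − sin θ) = -3.0000
v = R·ω = -3.0000·0.5000 = -1.5000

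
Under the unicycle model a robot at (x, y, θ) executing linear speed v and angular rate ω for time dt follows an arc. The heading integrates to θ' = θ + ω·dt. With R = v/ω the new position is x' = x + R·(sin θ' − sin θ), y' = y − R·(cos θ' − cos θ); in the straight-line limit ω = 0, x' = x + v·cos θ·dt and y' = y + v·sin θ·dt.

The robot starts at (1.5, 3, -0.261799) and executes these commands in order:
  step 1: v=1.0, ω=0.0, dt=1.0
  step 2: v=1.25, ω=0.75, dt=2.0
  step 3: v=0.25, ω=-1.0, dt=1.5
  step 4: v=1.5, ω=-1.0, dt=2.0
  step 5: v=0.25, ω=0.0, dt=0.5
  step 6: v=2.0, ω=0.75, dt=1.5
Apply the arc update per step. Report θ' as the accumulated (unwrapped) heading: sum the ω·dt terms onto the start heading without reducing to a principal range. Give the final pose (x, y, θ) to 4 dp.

(5.0972, -1.3553, -1.1368)

step 1: θ'=-0.2618 (straight) → pose (2.4659, 2.7412, -0.2618)
step 2: θ'=1.2382 (R=1.6667) → pose (4.4726, 3.8069, 1.2382)
step 3: θ'=-0.2618 (R=-0.2500) → pose (4.7736, 3.9668, -0.2618)
step 4: θ'=-2.2618 (R=-1.5000) → pose (5.5413, 1.5619, -2.2618)
step 5: θ'=-2.2618 (straight) → pose (5.4616, 1.4656, -2.2618)
step 6: θ'=-1.1368 (R=2.6667) → pose (5.0972, -1.3553, -1.1368)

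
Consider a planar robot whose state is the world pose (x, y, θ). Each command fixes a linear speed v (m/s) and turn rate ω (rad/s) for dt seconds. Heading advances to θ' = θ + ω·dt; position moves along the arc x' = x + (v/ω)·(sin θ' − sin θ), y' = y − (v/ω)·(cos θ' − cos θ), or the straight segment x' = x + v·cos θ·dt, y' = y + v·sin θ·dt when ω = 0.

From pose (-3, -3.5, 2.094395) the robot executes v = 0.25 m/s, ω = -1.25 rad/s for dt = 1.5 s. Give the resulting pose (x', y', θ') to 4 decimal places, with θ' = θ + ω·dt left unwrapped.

(-2.8703, -3.2048, 0.2194)

θ' = 2.0944 + -1.25·1.5 = 0.2194
R = v/ω = 0.25/-1.25 = -0.2000
x' = -3 + -0.2000·(sin 0.2194 − sin 2.0944) = -2.8703
y' = -3.5 − -0.2000·(cos 0.2194 − cos 2.0944) = -3.2048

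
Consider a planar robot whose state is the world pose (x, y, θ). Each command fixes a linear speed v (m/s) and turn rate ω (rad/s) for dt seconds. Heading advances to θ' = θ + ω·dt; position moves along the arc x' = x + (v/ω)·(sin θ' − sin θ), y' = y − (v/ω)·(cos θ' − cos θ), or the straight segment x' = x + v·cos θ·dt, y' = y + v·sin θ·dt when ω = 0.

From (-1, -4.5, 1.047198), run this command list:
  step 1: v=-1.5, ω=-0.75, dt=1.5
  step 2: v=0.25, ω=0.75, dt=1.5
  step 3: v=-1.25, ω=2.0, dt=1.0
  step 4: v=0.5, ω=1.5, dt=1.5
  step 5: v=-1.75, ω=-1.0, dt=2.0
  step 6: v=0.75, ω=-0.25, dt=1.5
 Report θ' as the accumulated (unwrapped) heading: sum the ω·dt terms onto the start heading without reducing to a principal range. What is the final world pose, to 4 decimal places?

(-2.3298, -4.0483, 2.9222)

step 1: θ'=-0.0778 (R=2.0000) → pose (-2.8875, -5.4940, -0.0778)
step 2: θ'=1.0472 (R=0.3333) → pose (-2.5729, -5.3283, 1.0472)
step 3: θ'=3.0472 (R=-0.6250) → pose (-2.0906, -6.2630, 3.0472)
step 4: θ'=5.2972 (R=0.3333) → pose (-2.3999, -6.7789, 5.2972)
step 5: θ'=3.2972 (R=1.7500) → pose (-1.2119, -4.0839, 3.2972)
step 6: θ'=2.9222 (R=-3.0000) → pose (-2.3298, -4.0483, 2.9222)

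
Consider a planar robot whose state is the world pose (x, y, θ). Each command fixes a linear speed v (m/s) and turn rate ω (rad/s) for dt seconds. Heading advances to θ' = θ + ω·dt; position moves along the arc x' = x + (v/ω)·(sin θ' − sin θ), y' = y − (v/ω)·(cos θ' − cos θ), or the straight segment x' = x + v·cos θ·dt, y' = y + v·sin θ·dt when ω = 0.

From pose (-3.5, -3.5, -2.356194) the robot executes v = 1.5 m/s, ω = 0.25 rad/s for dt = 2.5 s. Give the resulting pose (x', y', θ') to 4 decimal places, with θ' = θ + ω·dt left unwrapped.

θ' = -2.3562 + 0.25·2.5 = -1.7312
R = v/ω = 1.5/0.25 = 6.0000
x' = -3.5 + 6.0000·(sin -1.7312 − sin -2.3562) = -5.1803
y' = -3.5 − 6.0000·(cos -1.7312 − cos -2.3562) = -6.7844

(-5.1803, -6.7844, -1.7312)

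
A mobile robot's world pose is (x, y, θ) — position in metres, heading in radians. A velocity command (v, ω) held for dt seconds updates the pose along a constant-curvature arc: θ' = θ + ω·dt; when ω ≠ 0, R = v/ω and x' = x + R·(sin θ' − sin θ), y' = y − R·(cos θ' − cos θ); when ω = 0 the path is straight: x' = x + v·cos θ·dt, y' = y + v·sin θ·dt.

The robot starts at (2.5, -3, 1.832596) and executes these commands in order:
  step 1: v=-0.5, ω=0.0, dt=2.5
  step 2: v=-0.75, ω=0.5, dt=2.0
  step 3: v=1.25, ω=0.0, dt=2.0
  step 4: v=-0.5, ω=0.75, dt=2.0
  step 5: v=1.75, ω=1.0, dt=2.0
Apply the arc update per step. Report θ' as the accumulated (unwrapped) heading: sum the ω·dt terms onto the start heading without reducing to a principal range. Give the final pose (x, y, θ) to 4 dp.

(3.9683, -6.4966, 6.3326)

step 1: θ'=1.8326 (straight) → pose (2.8235, -4.2074, 1.8326)
step 2: θ'=2.8326 (R=-1.5000) → pose (3.8163, -5.2481, 2.8326)
step 3: θ'=2.8326 (straight) → pose (1.4347, -4.4879, 2.8326)
step 4: θ'=4.3326 (R=-0.6667) → pose (2.2566, -4.0999, 4.3326)
step 5: θ'=6.3326 (R=1.7500) → pose (3.9683, -6.4966, 6.3326)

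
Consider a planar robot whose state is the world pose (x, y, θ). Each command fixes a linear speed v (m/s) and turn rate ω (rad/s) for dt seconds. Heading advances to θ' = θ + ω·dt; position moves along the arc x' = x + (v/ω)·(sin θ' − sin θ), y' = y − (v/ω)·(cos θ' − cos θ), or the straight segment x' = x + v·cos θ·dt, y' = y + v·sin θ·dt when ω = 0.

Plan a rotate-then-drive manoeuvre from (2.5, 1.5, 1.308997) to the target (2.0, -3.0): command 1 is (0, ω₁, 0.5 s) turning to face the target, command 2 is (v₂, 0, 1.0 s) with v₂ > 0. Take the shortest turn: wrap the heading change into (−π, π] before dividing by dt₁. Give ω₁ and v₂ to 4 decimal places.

heading to target = atan2(-3−1.5, 2−2.5) = -1.6815
Δθ = wrap(-1.6815 − 1.3090) = -2.9905; ω₁ = Δθ/dt₁ = -5.9809
distance = √((2−2.5)² + (-3−1.5)²) = 4.5277; v₂ = distance/dt₂ = 4.5277

ω₁ = -5.9809, v₂ = 4.5277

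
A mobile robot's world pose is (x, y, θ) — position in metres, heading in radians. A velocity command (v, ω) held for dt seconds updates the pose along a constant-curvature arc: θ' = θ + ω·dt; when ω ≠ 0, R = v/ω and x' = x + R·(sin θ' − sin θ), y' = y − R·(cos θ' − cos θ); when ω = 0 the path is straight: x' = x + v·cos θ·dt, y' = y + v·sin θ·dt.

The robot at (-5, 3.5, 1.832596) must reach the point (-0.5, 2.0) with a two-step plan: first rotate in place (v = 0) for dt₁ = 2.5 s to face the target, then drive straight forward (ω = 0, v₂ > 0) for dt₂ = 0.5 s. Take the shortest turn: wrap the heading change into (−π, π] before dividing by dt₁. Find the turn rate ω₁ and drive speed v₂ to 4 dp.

heading to target = atan2(2−3.5, -0.5−-5) = -0.3218
Δθ = wrap(-0.3218 − 1.8326) = -2.1543; ω₁ = Δθ/dt₁ = -0.8617
distance = √((-0.5−-5)² + (2−3.5)²) = 4.7434; v₂ = distance/dt₂ = 9.4868

ω₁ = -0.8617, v₂ = 9.4868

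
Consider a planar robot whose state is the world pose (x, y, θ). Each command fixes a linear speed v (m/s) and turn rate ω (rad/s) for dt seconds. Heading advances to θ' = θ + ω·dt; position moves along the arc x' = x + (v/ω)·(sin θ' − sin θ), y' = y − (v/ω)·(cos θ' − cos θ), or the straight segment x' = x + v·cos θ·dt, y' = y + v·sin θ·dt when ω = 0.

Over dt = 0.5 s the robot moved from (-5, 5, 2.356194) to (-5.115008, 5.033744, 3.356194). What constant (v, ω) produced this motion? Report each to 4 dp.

v = 0.2500, ω = 2.0000

Δθ = 3.356194 − 2.356194 = 1.000000
ω = Δθ/dt = 1.000000/0.5 = 2.0000
R = Δx/(sin θ' − sin θ) = 0.1250
v = R·ω = 0.1250·2.0000 = 0.2500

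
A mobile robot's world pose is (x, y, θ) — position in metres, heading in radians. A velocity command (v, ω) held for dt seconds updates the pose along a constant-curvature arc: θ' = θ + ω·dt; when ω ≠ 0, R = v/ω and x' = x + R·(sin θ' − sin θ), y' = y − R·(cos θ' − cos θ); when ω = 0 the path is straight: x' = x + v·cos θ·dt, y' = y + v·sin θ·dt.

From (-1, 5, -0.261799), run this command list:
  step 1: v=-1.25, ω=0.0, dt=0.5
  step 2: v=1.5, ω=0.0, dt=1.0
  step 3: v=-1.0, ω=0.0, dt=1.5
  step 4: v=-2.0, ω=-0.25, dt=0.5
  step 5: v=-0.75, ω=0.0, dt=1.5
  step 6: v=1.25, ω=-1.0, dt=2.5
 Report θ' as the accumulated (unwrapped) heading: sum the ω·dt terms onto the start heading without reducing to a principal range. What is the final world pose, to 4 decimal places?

step 1: θ'=-0.2618 (straight) → pose (-1.6037, 5.1618, -0.2618)
step 2: θ'=-0.2618 (straight) → pose (-0.1548, 4.7735, -0.2618)
step 3: θ'=-0.2618 (straight) → pose (-1.6037, 5.1618, -0.2618)
step 4: θ'=-0.3868 (R=8.0000) → pose (-2.5510, 5.4802, -0.3868)
step 5: θ'=-0.3868 (straight) → pose (-3.5928, 5.9046, -0.3868)
step 6: θ'=-2.8868 (R=-1.2500) → pose (-3.7493, 3.5373, -2.8868)

(-3.7493, 3.5373, -2.8868)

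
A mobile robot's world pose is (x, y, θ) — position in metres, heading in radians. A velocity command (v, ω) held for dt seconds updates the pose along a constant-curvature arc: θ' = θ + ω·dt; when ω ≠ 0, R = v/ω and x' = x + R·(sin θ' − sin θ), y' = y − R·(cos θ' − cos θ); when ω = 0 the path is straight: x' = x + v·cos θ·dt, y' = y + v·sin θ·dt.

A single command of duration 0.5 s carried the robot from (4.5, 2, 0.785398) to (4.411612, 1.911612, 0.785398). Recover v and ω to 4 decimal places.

Δθ = 0.785398 − 0.785398 = 0.000000
ω = Δθ/dt = 0.000000/0.5 = 0.0000
ω = 0 → v = (Δx·cos θ + Δy·sin θ)/dt = -0.2500

v = -0.2500, ω = 0.0000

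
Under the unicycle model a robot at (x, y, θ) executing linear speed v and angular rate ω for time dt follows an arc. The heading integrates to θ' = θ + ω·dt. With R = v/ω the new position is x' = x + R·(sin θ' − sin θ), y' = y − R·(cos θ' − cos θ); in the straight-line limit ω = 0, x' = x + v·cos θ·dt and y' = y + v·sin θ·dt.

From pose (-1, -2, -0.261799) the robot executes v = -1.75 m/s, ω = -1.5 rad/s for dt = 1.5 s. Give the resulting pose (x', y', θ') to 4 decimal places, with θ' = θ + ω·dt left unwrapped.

θ' = -0.2618 + -1.5·1.5 = -2.5118
R = v/ω = -1.75/-1.5 = 1.1667
x' = -1 + 1.1667·(sin -2.5118 − sin -0.2618) = -1.3852
y' = -2 − 1.1667·(cos -2.5118 − cos -0.2618) = 0.0698

(-1.3852, 0.0698, -2.5118)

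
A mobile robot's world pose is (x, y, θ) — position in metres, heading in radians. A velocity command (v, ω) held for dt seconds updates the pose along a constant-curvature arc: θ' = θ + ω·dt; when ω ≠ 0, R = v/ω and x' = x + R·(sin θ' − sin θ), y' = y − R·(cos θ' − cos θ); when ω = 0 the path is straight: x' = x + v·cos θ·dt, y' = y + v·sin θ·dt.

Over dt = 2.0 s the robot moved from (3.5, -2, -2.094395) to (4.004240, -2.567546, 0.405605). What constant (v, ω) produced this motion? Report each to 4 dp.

v = 0.5000, ω = 1.2500

Δθ = 0.405605 − -2.094395 = 2.500000
ω = Δθ/dt = 2.500000/2.0 = 1.2500
R = −Δy/(cos θ' − cos θ) = 0.4000
v = R·ω = 0.4000·1.2500 = 0.5000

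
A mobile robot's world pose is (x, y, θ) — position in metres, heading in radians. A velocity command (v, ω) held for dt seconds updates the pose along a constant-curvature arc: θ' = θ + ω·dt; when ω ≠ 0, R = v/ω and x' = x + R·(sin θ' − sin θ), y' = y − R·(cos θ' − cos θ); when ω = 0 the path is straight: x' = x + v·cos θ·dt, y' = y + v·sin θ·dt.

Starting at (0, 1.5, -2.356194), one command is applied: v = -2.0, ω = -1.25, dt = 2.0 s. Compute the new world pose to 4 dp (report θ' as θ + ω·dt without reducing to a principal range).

(2.7149, 0.1393, -4.8562)

θ' = -2.3562 + -1.25·2.0 = -4.8562
R = v/ω = -2.0/-1.25 = 1.6000
x' = 0 + 1.6000·(sin -4.8562 − sin -2.3562) = 2.7149
y' = 1.5 − 1.6000·(cos -4.8562 − cos -2.3562) = 0.1393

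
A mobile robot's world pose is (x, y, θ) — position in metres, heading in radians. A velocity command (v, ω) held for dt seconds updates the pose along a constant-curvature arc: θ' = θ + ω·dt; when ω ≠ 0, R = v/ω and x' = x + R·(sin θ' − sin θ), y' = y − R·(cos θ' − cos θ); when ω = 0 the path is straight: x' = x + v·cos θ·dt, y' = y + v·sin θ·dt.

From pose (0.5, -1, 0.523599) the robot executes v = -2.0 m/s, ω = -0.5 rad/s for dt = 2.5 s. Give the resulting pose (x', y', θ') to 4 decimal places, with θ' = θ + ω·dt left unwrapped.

θ' = 0.5236 + -0.5·2.5 = -0.7264
R = v/ω = -2.0/-0.5 = 4.0000
x' = 0.5 + 4.0000·(sin -0.7264 − sin 0.5236) = -4.1567
y' = -1 − 4.0000·(cos -0.7264 − cos 0.5236) = -0.5262

(-4.1567, -0.5262, -0.7264)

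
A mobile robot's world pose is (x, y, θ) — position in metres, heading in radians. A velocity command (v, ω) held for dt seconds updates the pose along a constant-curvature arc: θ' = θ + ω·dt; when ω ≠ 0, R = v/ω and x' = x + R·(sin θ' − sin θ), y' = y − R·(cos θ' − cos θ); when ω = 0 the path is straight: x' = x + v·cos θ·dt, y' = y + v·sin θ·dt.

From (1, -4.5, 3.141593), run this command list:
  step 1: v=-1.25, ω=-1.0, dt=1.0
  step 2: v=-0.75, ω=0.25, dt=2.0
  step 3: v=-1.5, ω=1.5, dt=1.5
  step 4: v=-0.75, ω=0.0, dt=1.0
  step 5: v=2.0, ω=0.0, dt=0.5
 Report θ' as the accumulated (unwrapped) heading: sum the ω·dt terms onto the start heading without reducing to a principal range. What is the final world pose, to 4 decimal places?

(4.6459, -5.2766, 4.8916)

step 1: θ'=2.1416 (R=1.2500) → pose (2.0518, -5.0746, 2.1416)
step 2: θ'=2.6416 (R=-3.0000) → pose (3.1380, -6.0865, 2.6416)
step 3: θ'=4.8916 (R=-1.0000) → pose (4.6014, -5.0306, 4.8916)
step 4: θ'=4.8916 (straight) → pose (4.4677, -4.2926, 4.8916)
step 5: θ'=4.8916 (straight) → pose (4.6459, -5.2766, 4.8916)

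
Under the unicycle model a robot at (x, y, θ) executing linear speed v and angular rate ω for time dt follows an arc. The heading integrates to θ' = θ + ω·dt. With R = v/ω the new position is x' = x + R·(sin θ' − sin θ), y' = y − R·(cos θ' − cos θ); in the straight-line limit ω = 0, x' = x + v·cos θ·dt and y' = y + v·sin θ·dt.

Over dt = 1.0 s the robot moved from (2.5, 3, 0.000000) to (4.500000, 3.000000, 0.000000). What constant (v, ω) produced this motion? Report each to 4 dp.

v = 2.0000, ω = 0.0000

Δθ = 0.000000 − 0.000000 = 0.000000
ω = Δθ/dt = 0.000000/1.0 = 0.0000
ω = 0 → v = (Δx·cos θ + Δy·sin θ)/dt = 2.0000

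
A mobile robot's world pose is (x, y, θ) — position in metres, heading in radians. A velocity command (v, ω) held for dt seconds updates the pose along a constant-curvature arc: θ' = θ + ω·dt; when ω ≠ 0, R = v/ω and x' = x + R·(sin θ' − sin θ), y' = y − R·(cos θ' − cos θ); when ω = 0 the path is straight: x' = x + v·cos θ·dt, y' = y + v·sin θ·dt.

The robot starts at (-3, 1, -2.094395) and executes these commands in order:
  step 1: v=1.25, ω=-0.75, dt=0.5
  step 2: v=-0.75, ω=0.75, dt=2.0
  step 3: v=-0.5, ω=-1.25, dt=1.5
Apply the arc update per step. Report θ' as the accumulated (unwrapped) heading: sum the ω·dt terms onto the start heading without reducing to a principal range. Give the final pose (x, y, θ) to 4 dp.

step 1: θ'=-2.4694 (R=-1.6667) → pose (-3.4055, 0.5292, -2.4694)
step 2: θ'=-0.9694 (R=-1.0000) → pose (-3.2037, 1.8775, -0.9694)
step 3: θ'=-2.8444 (R=0.4000) → pose (-2.9910, 2.4863, -2.8444)

(-2.9910, 2.4863, -2.8444)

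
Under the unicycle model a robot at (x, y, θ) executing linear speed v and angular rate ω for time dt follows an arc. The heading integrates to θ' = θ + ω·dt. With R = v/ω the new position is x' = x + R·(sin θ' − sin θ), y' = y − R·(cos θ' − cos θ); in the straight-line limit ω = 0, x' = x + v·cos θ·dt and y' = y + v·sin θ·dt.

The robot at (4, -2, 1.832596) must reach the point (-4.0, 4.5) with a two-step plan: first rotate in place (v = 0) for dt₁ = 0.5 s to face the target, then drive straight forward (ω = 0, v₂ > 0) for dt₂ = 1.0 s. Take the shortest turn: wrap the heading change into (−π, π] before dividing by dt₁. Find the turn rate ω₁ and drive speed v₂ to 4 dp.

ω₁ = 1.2534, v₂ = 10.3078

heading to target = atan2(4.5−-2, -4−4) = 2.4593
Δθ = wrap(2.4593 − 1.8326) = 0.6267; ω₁ = Δθ/dt₁ = 1.2534
distance = √((-4−4)² + (4.5−-2)²) = 10.3078; v₂ = distance/dt₂ = 10.3078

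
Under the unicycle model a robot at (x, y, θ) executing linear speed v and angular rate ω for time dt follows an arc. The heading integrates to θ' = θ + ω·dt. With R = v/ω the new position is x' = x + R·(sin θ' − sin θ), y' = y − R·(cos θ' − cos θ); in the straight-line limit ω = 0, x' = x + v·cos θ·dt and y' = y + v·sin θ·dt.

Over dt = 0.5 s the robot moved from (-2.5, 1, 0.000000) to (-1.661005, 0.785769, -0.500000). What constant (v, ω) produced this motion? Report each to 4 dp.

v = 1.7500, ω = -1.0000

Δθ = -0.500000 − 0.000000 = -0.500000
ω = Δθ/dt = -0.500000/0.5 = -1.0000
R = Δx/(sin θ' − sin θ) = -1.7500
v = R·ω = -1.7500·-1.0000 = 1.7500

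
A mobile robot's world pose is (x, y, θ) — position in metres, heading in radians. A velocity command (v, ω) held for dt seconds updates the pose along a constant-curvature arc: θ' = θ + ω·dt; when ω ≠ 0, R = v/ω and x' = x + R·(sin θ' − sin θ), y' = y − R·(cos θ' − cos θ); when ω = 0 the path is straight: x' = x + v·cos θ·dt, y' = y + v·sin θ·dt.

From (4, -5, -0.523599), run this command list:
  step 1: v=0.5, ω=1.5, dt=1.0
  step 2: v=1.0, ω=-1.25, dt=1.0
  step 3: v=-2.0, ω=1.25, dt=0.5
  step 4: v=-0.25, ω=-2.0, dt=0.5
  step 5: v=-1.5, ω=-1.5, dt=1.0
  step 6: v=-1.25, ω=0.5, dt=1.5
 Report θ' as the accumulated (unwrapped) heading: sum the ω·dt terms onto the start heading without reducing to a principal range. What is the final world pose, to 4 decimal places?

step 1: θ'=0.9764 (R=0.3333) → pose (4.4428, -4.8980, 0.9764)
step 2: θ'=-0.2736 (R=-0.8000) → pose (5.3218, -4.5758, -0.2736)
step 3: θ'=0.3514 (R=-1.6000) → pose (4.3387, -4.6140, 0.3514)
step 4: θ'=-0.6486 (R=0.1250) → pose (4.2202, -4.5963, -0.6486)
step 5: θ'=-2.1486 (R=1.0000) → pose (3.9866, -3.2532, -2.1486)
step 6: θ'=-1.3986 (R=-2.5000) → pose (4.3555, -1.4593, -1.3986)

(4.3555, -1.4593, -1.3986)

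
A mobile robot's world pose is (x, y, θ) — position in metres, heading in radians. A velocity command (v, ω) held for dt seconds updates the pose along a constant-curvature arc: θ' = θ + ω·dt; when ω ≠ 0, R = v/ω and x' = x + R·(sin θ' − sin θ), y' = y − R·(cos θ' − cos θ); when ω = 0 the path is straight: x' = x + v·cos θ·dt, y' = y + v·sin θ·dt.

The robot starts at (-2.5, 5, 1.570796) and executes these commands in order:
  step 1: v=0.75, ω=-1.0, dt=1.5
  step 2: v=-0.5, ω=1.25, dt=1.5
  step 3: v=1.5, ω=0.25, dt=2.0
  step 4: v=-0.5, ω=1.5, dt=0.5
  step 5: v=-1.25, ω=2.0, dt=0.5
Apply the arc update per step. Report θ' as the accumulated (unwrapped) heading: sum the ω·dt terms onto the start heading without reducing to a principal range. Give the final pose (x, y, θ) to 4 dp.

(-3.1427, 7.8486, 4.1958)

step 1: θ'=0.0708 (R=-0.7500) → pose (-1.8031, 5.7481, 0.0708)
step 2: θ'=1.9458 (R=-0.4000) → pose (-2.1470, 5.2026, 1.9458)
step 3: θ'=2.4458 (R=6.0000) → pose (-3.8840, 7.6102, 2.4458)
step 4: θ'=3.1958 (R=-0.3333) → pose (-3.6523, 7.5332, 3.1958)
step 5: θ'=4.1958 (R=-0.6250) → pose (-3.1427, 7.8486, 4.1958)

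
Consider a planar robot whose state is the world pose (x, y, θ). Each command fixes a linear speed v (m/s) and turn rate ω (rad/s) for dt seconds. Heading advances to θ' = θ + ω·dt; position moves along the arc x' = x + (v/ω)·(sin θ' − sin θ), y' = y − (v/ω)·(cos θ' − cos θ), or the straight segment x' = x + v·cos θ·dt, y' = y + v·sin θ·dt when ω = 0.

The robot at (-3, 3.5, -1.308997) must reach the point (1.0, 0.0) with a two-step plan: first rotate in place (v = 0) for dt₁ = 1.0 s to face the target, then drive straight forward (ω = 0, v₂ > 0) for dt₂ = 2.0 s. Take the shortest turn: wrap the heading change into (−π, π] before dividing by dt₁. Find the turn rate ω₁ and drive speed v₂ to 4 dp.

ω₁ = 0.5902, v₂ = 2.6575

heading to target = atan2(0−3.5, 1−-3) = -0.7188
Δθ = wrap(-0.7188 − -1.3090) = 0.5902; ω₁ = Δθ/dt₁ = 0.5902
distance = √((1−-3)² + (0−3.5)²) = 5.3151; v₂ = distance/dt₂ = 2.6575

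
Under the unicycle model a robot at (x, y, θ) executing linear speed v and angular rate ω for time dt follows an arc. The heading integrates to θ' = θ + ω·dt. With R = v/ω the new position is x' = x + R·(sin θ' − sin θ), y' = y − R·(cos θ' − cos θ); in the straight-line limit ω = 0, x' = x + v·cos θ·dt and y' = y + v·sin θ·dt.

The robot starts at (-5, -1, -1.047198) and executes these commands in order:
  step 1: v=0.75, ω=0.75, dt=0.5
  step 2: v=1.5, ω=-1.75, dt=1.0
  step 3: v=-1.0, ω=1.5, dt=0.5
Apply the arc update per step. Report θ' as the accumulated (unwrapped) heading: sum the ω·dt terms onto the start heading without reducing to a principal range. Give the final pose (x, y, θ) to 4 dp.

step 1: θ'=-0.6722 (R=1.0000) → pose (-4.7567, -1.2825, -0.6722)
step 2: θ'=-2.4222 (R=-0.8571) → pose (-4.7256, -2.5979, -2.4222)
step 3: θ'=-1.6722 (R=-0.6667) → pose (-4.5017, -2.1639, -1.6722)

(-4.5017, -2.1639, -1.6722)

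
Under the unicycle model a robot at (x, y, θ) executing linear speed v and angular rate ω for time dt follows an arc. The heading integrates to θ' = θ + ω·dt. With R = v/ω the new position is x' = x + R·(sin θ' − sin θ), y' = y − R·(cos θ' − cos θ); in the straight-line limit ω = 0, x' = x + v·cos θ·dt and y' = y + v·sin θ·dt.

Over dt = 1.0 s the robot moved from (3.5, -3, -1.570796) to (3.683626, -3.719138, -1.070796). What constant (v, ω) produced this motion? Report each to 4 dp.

v = 0.7500, ω = 0.5000

Δθ = -1.070796 − -1.570796 = 0.500000
ω = Δθ/dt = 0.500000/1.0 = 0.5000
R = −Δy/(cos θ' − cos θ) = 1.5000
v = R·ω = 1.5000·0.5000 = 0.7500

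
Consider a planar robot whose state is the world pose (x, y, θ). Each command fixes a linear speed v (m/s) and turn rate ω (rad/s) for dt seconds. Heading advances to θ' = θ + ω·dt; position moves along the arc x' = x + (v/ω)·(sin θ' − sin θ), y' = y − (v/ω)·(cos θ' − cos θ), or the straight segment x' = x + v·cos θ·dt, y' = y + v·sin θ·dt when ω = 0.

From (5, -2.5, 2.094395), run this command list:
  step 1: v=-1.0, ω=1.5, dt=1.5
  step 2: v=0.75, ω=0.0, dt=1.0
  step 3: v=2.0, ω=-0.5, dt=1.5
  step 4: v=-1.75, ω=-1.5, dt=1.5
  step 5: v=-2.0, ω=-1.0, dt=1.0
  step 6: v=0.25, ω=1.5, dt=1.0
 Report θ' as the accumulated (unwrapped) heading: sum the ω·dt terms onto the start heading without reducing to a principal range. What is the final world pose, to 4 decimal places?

step 1: θ'=4.3444 (R=-0.6667) → pose (6.1994, -2.4065, 4.3444)
step 2: θ'=4.3444 (straight) → pose (5.9296, -3.1063, 4.3444)
step 3: θ'=3.5944 (R=-4.0000) → pose (3.9473, -5.2642, 3.5944)
step 4: θ'=1.3444 (R=1.1667) → pose (5.5946, -6.5752, 1.3444)
step 5: θ'=0.3444 (R=2.0000) → pose (4.3209, -8.0088, 0.3444)
step 6: θ'=1.8444 (R=0.1667) → pose (4.4251, -7.8069, 1.8444)

(4.4251, -7.8069, 1.8444)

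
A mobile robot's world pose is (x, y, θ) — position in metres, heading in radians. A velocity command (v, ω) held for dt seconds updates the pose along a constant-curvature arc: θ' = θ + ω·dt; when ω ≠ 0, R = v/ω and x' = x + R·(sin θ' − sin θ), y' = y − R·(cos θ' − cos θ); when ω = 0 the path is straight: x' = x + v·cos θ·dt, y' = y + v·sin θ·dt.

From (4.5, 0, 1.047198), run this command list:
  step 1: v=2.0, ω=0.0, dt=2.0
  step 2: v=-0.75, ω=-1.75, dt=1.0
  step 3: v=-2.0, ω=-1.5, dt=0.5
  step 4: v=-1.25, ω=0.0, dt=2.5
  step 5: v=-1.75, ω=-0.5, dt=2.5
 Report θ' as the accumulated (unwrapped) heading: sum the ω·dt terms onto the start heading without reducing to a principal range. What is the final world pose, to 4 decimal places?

(7.0104, 10.8955, -2.7028)

step 1: θ'=1.0472 (straight) → pose (6.5000, 3.4641, 1.0472)
step 2: θ'=-0.7028 (R=0.4286) → pose (5.8518, 3.3514, -0.7028)
step 3: θ'=-1.4528 (R=1.3333) → pose (5.3896, 4.2118, -1.4528)
step 4: θ'=-1.4528 (straight) → pose (5.0217, 7.3151, -1.4528)
step 5: θ'=-2.7028 (R=3.5000) → pose (7.0104, 10.8955, -2.7028)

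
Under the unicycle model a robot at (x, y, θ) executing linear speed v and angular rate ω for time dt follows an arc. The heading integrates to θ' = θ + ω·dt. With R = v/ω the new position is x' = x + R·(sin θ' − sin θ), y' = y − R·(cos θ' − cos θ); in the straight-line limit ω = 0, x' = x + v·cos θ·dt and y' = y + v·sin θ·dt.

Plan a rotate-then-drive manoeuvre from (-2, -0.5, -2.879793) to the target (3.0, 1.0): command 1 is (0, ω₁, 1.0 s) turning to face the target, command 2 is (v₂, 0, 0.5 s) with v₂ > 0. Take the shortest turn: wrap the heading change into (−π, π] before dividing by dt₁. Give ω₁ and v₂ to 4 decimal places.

ω₁ = -3.1119, v₂ = 10.4403

heading to target = atan2(1−-0.5, 3−-2) = 0.2915
Δθ = wrap(0.2915 − -2.8798) = -3.1119; ω₁ = Δθ/dt₁ = -3.1119
distance = √((3−-2)² + (1−-0.5)²) = 5.2202; v₂ = distance/dt₂ = 10.4403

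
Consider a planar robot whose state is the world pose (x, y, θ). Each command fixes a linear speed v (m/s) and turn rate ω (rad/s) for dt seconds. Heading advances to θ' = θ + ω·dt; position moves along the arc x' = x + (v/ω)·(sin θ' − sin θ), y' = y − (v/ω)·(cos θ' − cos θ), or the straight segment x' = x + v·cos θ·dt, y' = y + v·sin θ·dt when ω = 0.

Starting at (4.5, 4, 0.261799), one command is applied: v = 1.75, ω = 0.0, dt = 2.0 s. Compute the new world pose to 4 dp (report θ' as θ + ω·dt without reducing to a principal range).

θ' = 0.2618 + 0.0·2.0 = 0.2618
ω = 0 → straight: x' = 4.5 + 1.75·cos(0.2618)·2.0 = 7.8807
y' = 4 + 1.75·sin(0.2618)·2.0 = 4.9059

(7.8807, 4.9059, 0.2618)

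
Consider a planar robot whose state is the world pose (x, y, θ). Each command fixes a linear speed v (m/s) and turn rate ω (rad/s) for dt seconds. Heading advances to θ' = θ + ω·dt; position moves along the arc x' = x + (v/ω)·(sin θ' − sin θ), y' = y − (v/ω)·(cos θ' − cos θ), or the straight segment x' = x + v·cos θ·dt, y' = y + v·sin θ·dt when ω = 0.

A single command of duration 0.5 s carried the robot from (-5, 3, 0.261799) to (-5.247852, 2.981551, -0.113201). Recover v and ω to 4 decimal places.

Δθ = -0.113201 − 0.261799 = -0.375000
ω = Δθ/dt = -0.375000/0.5 = -0.7500
R = Δx/(sin θ' − sin θ) = 0.6667
v = R·ω = 0.6667·-0.7500 = -0.5000

v = -0.5000, ω = -0.7500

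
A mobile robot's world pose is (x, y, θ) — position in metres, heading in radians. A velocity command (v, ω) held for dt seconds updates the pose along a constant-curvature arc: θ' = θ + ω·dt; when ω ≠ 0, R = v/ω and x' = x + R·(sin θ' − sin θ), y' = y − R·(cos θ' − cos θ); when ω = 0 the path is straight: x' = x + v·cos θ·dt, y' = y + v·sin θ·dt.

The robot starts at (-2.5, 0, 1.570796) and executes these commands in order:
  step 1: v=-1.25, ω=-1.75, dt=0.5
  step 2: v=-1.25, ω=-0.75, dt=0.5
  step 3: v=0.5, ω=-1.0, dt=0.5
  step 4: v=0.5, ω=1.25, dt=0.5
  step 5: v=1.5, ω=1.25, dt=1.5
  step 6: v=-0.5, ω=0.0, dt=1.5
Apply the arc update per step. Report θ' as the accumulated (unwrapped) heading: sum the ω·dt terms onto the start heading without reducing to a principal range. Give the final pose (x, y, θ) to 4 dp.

step 1: θ'=0.6958 (R=0.7143) → pose (-2.7564, -0.5482, 0.6958)
step 2: θ'=0.3208 (R=1.6667) → pose (-3.2992, -0.8506, 0.3208)
step 3: θ'=-0.1792 (R=-0.5000) → pose (-3.0524, -0.8331, -0.1792)
step 4: θ'=0.4458 (R=0.4000) → pose (-2.8087, -0.8005, 0.4458)
step 5: θ'=2.3208 (R=1.2000) → pose (-2.4481, 1.1002, 2.3208)
step 6: θ'=2.3208 (straight) → pose (-1.9368, 0.5515, 2.3208)

(-1.9368, 0.5515, 2.3208)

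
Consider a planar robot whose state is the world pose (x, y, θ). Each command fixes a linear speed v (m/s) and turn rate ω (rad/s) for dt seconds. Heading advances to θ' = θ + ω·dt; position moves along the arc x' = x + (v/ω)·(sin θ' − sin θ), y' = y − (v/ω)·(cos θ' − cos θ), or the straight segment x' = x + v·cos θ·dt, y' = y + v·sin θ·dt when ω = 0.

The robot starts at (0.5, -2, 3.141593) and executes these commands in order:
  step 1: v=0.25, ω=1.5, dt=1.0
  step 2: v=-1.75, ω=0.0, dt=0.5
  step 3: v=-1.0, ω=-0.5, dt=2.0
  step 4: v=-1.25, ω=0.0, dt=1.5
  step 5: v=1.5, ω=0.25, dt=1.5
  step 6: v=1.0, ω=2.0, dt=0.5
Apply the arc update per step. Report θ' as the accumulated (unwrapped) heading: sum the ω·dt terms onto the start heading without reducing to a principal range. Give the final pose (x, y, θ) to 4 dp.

(1.2553, -0.6592, 5.0166)

step 1: θ'=4.6416 (R=0.1667) → pose (0.3338, -2.1549, 4.6416)
step 2: θ'=4.6416 (straight) → pose (0.3956, -1.2821, 4.6416)
step 3: θ'=3.6416 (R=2.0000) → pose (1.4318, 0.3316, 3.6416)
step 4: θ'=3.6416 (straight) → pose (3.0773, 1.2305, 3.6416)
step 5: θ'=4.0166 (R=6.0000) → pose (1.3485, -0.1890, 4.0166)
step 6: θ'=5.0166 (R=0.5000) → pose (1.2553, -0.6592, 5.0166)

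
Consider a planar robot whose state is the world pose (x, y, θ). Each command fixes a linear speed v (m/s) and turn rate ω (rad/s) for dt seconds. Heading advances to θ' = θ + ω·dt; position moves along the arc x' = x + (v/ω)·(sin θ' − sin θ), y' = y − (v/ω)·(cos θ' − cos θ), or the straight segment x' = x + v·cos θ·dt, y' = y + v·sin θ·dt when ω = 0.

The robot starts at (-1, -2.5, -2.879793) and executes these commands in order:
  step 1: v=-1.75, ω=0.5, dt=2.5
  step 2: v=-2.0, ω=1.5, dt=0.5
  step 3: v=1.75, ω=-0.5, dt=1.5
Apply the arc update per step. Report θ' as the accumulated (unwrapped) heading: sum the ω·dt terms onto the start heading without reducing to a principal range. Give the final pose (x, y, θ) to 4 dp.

step 1: θ'=-1.6298 (R=-3.5000) → pose (1.5880, 0.6744, -1.6298)
step 2: θ'=-0.8798 (R=-1.3333) → pose (1.2845, 1.6027, -0.8798)
step 3: θ'=-1.6298 (R=-3.5000) → pose (2.0813, -0.8342, -1.6298)

(2.0813, -0.8342, -1.6298)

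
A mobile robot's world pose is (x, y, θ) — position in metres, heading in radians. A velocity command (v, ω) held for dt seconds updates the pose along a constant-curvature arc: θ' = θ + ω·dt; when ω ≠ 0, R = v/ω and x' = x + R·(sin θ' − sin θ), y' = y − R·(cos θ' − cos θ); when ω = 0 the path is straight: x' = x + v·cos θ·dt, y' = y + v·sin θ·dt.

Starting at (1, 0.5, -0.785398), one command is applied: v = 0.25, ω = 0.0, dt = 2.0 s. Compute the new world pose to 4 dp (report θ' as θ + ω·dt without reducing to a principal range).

(1.3536, 0.1464, -0.7854)

θ' = -0.7854 + 0.0·2.0 = -0.7854
ω = 0 → straight: x' = 1 + 0.25·cos(-0.7854)·2.0 = 1.3536
y' = 0.5 + 0.25·sin(-0.7854)·2.0 = 0.1464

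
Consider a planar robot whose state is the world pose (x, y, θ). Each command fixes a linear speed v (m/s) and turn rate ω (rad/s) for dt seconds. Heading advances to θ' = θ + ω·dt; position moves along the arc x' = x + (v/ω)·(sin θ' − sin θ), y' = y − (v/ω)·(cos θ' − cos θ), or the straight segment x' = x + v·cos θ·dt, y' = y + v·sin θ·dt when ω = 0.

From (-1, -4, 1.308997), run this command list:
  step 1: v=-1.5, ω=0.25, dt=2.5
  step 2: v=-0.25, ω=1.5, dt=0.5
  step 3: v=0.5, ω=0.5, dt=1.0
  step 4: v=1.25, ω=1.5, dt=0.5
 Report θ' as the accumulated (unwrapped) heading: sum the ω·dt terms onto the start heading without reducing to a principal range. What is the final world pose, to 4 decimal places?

step 1: θ'=1.9340 (R=-6.0000) → pose (-0.8130, -7.6845, 1.9340)
step 2: θ'=2.6840 (R=-0.1667) → pose (-0.7309, -7.7748, 2.6840)
step 3: θ'=3.1840 (R=1.0000) → pose (-1.2151, -7.6728, 3.1840)
step 4: θ'=3.9340 (R=0.8333) → pose (-1.7731, -7.9203, 3.9340)

(-1.7731, -7.9203, 3.9340)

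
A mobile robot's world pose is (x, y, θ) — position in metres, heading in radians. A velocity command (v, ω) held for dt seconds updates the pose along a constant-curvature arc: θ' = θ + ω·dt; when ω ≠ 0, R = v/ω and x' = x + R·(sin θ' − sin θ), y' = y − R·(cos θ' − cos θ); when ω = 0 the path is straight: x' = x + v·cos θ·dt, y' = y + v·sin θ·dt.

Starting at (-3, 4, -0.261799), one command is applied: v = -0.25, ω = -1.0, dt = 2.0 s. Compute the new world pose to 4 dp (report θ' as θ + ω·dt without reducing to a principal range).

(-3.1279, 4.4008, -2.2618)

θ' = -0.2618 + -1.0·2.0 = -2.2618
R = v/ω = -0.25/-1.0 = 0.2500
x' = -3 + 0.2500·(sin -2.2618 − sin -0.2618) = -3.1279
y' = 4 − 0.2500·(cos -2.2618 − cos -0.2618) = 4.4008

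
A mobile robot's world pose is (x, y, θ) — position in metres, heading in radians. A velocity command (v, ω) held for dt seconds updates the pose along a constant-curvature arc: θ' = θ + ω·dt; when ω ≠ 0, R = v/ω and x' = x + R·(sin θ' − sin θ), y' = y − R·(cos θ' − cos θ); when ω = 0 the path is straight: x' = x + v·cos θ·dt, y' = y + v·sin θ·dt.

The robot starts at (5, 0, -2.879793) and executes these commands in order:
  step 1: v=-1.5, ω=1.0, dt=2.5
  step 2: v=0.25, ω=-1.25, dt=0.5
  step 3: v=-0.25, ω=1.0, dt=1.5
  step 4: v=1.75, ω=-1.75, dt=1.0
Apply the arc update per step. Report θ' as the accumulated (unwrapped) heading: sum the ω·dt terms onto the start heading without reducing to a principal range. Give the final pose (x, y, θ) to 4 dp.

step 1: θ'=-0.3798 (R=-1.5000) → pose (5.1679, 2.8420, -0.3798)
step 2: θ'=-1.0048 (R=-0.2000) → pose (5.2625, 2.7635, -1.0048)
step 3: θ'=0.4952 (R=-0.2500) → pose (4.9327, 2.8494, 0.4952)
step 4: θ'=-1.2548 (R=-1.0000) → pose (6.3584, 2.2803, -1.2548)

(6.3584, 2.2803, -1.2548)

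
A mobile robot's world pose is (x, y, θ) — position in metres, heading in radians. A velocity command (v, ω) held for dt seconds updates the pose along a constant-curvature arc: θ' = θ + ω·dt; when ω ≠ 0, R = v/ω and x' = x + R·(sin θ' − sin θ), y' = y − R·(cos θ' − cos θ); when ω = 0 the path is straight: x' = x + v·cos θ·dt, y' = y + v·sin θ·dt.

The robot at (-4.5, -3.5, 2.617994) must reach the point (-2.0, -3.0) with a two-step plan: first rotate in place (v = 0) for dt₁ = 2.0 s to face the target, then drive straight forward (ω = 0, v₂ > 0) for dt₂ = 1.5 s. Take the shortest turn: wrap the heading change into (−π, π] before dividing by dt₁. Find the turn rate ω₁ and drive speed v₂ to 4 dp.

ω₁ = -1.2103, v₂ = 1.6997

heading to target = atan2(-3−-3.5, -2−-4.5) = 0.1974
Δθ = wrap(0.1974 − 2.6180) = -2.4206; ω₁ = Δθ/dt₁ = -1.2103
distance = √((-2−-4.5)² + (-3−-3.5)²) = 2.5495; v₂ = distance/dt₂ = 1.6997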